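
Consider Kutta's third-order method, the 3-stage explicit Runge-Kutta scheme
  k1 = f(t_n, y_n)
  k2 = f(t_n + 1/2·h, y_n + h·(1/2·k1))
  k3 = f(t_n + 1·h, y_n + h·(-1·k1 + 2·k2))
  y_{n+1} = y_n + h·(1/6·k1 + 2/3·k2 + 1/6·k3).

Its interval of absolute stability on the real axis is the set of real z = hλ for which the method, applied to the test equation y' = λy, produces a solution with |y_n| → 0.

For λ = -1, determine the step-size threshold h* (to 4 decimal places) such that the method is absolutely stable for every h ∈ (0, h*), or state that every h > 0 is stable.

With y'=λy (z=hλ):
  order 3, 3-stage ⇒ R(z)=1+z+z^2/2+z^3/6
  (e.g. R(-0.63)=0.52678, |R|=0.52678)

Find x<0 with |R(x)|<1.
x=-0.63: |R|=0.5268
|R(-2.78)|=1.4966 |R(-1.73)|=0.0965 |R(-0.51)|=0.5979
Bisect:
  x_lo=-3.2865 |R|=2.8024  x_hi=-0.2752 |R|=0.7592
  mid=-1.78088 |R|=0.13647 →hi
  mid=-2.53371 |R|=1.03481 →lo
  mid=-2.15730 |R|=0.50365 →hi
  mid=-2.34551 |R|=0.74540 →hi
  mid=-2.43961 |R|=0.88373 →hi
  mid=-2.48666 |R|=0.95763 →hi
  mid=-2.51019 |R|=0.99580 →hi
  mid=-2.52195 |R|=1.01520 →lo
  ...
  [-2.51276,-2.51258] ⇒ x*=-2.5127
So |R|<1 on (-2.5127, 0).

(-2.5127,0); λ=-1 ⇒ h* = 2.5127.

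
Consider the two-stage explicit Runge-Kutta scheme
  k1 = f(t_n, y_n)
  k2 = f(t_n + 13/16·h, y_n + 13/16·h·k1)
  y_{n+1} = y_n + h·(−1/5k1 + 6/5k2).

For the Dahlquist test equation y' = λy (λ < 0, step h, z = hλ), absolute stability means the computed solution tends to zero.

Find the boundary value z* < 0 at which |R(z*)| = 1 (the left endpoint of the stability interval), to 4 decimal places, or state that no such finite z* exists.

Set f=λy, z=hλ:
  k1=λy_n ⇒ h·k1=z·y_n;  k2=λ(1+13/16z)y_n ⇒ h·k2=z(1+13/16z)y_n
  y_{n+1}/y_n = 1 − 1/5z + 6/5z(1+13/16z) = 1 + z + 39/40z²
  Hence R(z) = 1 + z + 39/40z².

Need |R(x)|<1, x<0.
x=-0.8: |R|=0.8240
R=1: x+39/40x²=0 ⇒ x=−40/39=-1.0256; min R=1−1/(4·39/40)=0.7436>−1
Confirm numerically:
  x=-1.000: |R|=0.97500 <1
  x=-0.961: |R|=0.93943 <1
  x=-0.794: |R|=0.82068 <1
  x=-0.755: |R|=0.80077 <1
  x=-1.511: |R|=1.71504 >1
  x=-1.302: |R|=1.35082 >1
So |R|<1 on (-1.0256, 0).

left endpoint -1.0256.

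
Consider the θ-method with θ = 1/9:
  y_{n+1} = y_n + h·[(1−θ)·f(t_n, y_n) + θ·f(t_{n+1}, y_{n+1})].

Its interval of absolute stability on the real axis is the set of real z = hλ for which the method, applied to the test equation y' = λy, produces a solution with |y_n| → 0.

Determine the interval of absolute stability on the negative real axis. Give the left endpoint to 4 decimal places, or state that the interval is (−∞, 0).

(-2.5714, 0).

Test eqn y'=λy, z=hλ:
  y_{n+1} = y_n + z·[8/9·y_n + 1/9·y_{n+1}] ⇒ (1 − 1/9z)y_{n+1} = (1 + 8/9z)y_n
  so R(z) = (1 + 8/9z)/(1 − 1/9z).

Solve |R(x)|<1 on ℝ⁻.
x=-0.81: |R|=0.2569
R=−1: 1+8/9x = −1+1/9x ⇒ -7/9x=2 ⇒ x=2/(-7/9)=-2.5714
Confirm numerically:
  x=-2.268: |R|=0.81150 <1
  x=-1.180: |R|=0.04322 <1
  x=-1.085: |R|=0.03173 <1
  x=-2.795: |R|=1.13268 >1
  x=-2.698: |R|=1.07574 >1
Stable set (-2.5714, 0).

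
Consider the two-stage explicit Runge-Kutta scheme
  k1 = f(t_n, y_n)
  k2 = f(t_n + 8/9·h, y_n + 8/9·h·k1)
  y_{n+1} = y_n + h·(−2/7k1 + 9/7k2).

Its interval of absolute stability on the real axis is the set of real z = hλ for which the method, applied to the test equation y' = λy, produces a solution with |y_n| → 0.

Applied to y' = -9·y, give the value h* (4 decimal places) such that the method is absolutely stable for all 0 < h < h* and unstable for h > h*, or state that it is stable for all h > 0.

(-0.8750,0); λ=-9 ⇒ h* = (7/8)/9 = 0.0972.

On y'=λy, z=hλ:
  k1=λy_n ⇒ h·k1=z·y_n;  k2=λ(1+8/9z)y_n ⇒ h·k2=z(1+8/9z)y_n
  y_{n+1}/y_n = 1 − 2/7z + 9/7z(1+8/9z) = 1 + z + 8/7z²
  ⇒ R(z) = 1 + z + 8/7z².

Need |R(x)|<1, x<0.
x=-1.4: |R|=1.8400
R=1: x+8/7x²=0 ⇒ x=−7/8=-0.8750; min R=1−1/(4·8/7)=0.7812>−1
Confirm numerically:
  x=-0.746: |R|=0.89002 <1
  x=-0.506: |R|=0.78661 <1
  x=-0.388: |R|=0.78405 <1
  x=-1.383: |R|=1.80293 >1
  x=-1.172: |R|=1.39781 >1
Interval (-0.8750, 0).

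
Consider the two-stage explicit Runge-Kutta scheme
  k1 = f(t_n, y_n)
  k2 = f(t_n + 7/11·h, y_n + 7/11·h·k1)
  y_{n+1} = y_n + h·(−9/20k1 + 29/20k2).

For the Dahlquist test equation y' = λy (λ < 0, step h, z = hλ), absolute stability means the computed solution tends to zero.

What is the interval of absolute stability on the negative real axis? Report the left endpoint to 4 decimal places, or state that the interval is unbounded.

With y'=λy (z=hλ):
  k1=λy_n ⇒ h·k1=z·y_n;  k2=λ(1+7/11z)y_n ⇒ h·k2=z(1+7/11z)y_n
  y_{n+1}/y_n = 1 − 9/20z + 29/20z(1+7/11z) = 1 + z + 203/220z²
  so R(z) = 1 + z + 203/220z².

Solve |R(x)|<1 on ℝ⁻.
x=-0.57: |R|=0.7298
R=1: x+203/220x²=0 ⇒ x=−220/203=-1.0837; min R=1−1/(4·203/220)=0.7291>−1
Confirm numerically:
  x=-0.841: |R|=0.81163 <1
  x=-0.692: |R|=0.74986 <1
  x=-0.454: |R|=0.73619 <1
  x=-1.569: |R|=1.70253 >1
  x=-1.420: |R|=1.44059 >1
  x=-1.246: |R|=1.18655 >1
Stable set (-1.0837, 0).

z∈(-1.0837,0).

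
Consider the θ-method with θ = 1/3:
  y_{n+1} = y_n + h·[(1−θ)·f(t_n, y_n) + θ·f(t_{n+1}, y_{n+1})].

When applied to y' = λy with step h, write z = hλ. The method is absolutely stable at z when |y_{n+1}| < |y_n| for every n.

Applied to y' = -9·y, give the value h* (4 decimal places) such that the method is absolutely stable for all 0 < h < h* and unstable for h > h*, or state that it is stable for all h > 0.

(-6.0000,0); λ=-9 ⇒ h* = (6)/9 = 0.6667.

With y'=λy (z=hλ):
  y_{n+1} = y_n + z·[2/3·y_n + 1/3·y_{n+1}] ⇒ (1 − 1/3z)y_{n+1} = (1 + 2/3z)y_n
  R(z) = (1 + 2/3z)/(1 − 1/3z).

Find x<0 with |R(x)|<1.
x=-0.34: |R|=0.6946
R=−1: 1+2/3x = −1+1/3x ⇒ -1/3x=2 ⇒ x=2/(-1/3)=-6.0000
Confirm numerically:
  x=-5.557: |R|=0.94823 <1
  x=-4.909: |R|=0.86206 <1
  x=-3.801: |R|=0.67667 <1
  x=-6.538: |R|=1.05641 >1
  x=-6.291: |R|=1.03132 >1
  x=-6.179: |R|=1.01950 >1
Interval (-6.0000, 0).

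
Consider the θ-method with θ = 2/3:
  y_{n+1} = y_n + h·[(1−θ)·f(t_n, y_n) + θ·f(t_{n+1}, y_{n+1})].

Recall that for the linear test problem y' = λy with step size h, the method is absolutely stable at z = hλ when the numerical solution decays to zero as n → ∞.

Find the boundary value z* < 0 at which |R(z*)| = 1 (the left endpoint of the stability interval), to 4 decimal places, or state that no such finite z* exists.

unbounded; (−∞, 0).

Set f=λy, z=hλ:
  y_{n+1} = y_n + z·[1/3·y_n + 2/3·y_{n+1}] ⇒ (1 − 2/3z)y_{n+1} = (1 + 1/3z)y_n
  so R(z) = (1 + 1/3z)/(1 − 2/3z).

Find x<0 with |R(x)|<1.
x=-1.42: |R|=0.2705
x=-2: |R|=0.1429
x=-10: |R|=0.3043
x=-100: |R|=0.4778
θ=2/3≥1/2 ⇒ |1+1/3x|<|1−2/3x| ∀x<0 ⇒ unbounded interval.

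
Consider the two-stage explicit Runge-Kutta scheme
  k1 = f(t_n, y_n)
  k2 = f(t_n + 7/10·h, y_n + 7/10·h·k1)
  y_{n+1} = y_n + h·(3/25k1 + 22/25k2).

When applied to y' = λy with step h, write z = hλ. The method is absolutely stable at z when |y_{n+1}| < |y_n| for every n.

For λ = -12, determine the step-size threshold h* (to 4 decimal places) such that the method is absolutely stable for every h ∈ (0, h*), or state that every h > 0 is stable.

With y'=λy (z=hλ):
  k1=λy_n ⇒ h·k1=z·y_n;  k2=λ(1+7/10z)y_n ⇒ h·k2=z(1+7/10z)y_n
  y_{n+1}/y_n = 1 + 3/25z + 22/25z(1+7/10z) = 1 + z + 77/125z²
  ⇒ R(z) = 1 + z + 77/125z².

Solve |R(x)|<1 on ℝ⁻.
x=-1.22: |R|=0.6969
R=1: x+77/125x²=0 ⇒ x=−125/77=-1.6234; min R=1−1/(4·77/125)=0.5942>−1
Confirm numerically:
  x=-1.592: |R|=0.96923 <1
  x=-1.485: |R|=0.87342 <1
  x=-1.366: |R|=0.78343 <1
  x=-1.889: |R|=1.30909 >1
  x=-1.698: |R|=1.07805 >1
So |R|<1 on (-1.6234, 0).

(-1.6234,0); λ=-12 ⇒ h* = (125/77)/12 = 0.1353.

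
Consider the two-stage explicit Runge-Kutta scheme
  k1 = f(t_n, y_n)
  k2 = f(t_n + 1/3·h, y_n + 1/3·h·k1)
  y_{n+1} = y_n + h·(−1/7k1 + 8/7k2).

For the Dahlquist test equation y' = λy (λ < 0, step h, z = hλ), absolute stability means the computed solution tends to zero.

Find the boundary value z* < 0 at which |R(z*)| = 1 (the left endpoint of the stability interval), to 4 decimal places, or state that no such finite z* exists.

On y'=λy, z=hλ:
  k1=λy_n ⇒ h·k1=z·y_n;  k2=λ(1+1/3z)y_n ⇒ h·k2=z(1+1/3z)y_n
  y_{n+1}/y_n = 1 − 1/7z + 8/7z(1+1/3z) = 1 + z + 8/21z²
  R(z) = 1 + z + 8/21z².

Boundary: |R(x)|=1, x<0.
x=-0.97: |R|=0.3884
R=1: x+8/21x²=0 ⇒ x=−21/8=-2.6250; min R=1−1/(4·8/21)=0.3438>−1
Confirm numerically:
  x=-2.531: |R|=0.90937 <1
  x=-1.830: |R|=0.44577 <1
  x=-1.593: |R|=0.37372 <1
  x=-3.152: |R|=1.63280 >1
  x=-2.864: |R|=1.26076 >1
Stable set (-2.6250, 0).

z* = -2.6250.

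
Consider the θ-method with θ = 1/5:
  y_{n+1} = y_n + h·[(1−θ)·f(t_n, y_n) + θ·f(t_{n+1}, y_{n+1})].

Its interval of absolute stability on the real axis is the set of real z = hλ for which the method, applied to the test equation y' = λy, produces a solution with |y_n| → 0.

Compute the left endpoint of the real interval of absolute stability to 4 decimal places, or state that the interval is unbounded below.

Test eqn y'=λy, z=hλ:
  y_{n+1} = y_n + z·[4/5·y_n + 1/5·y_{n+1}] ⇒ (1 − 1/5z)y_{n+1} = (1 + 4/5z)y_n
  so R(z) = (1 + 4/5z)/(1 − 1/5z).

Find x<0 with |R(x)|<1.
x=-0.53: |R|=0.5208
R=−1: 1+4/5x = −1+1/5x ⇒ -3/5x=2 ⇒ x=2/(-3/5)=-3.3333
Confirm numerically:
  x=-3.137: |R|=0.92761 <1
  x=-2.360: |R|=0.60326 <1
  x=-2.160: |R|=0.50838 <1
  x=-3.763: |R|=1.14710 >1
  x=-3.745: |R|=1.14122 >1
  x=-3.367: |R|=1.01207 >1
So |R|<1 on (-3.3333, 0).

left endpoint -3.3333.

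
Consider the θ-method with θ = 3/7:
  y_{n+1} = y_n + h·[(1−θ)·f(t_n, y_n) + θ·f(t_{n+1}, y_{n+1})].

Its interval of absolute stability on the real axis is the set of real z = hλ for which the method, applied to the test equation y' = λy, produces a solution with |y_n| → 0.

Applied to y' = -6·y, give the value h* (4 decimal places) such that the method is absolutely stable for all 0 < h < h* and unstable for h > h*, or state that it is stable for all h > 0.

With y'=λy (z=hλ):
  y_{n+1} = y_n + z·[4/7·y_n + 3/7·y_{n+1}] ⇒ (1 − 3/7z)y_{n+1} = (1 + 4/7z)y_n
  ⇒ R(z) = (1 + 4/7z)/(1 − 3/7z).

Boundary: |R(x)|=1, x<0.
x=-0.94: |R|=0.3299
R=−1: 1+4/7x = −1+3/7x ⇒ -1/7x=2 ⇒ x=2/(-1/7)=-14.0000
Confirm numerically:
  x=-13.047: |R|=0.97935 <1
  x=-12.803: |R|=0.97364 <1
  x=-8.681: |R|=0.83903 <1
  x=-6.519: |R|=0.71830 <1
  x=-14.540: |R|=1.01067 >1
  x=-14.121: |R|=1.00245 >1
  x=-14.045: |R|=1.00092 >1
Stable set (-14.0000, 0).

(-14.0000,0); λ=-6 ⇒ h* = (14)/6 = 2.3333.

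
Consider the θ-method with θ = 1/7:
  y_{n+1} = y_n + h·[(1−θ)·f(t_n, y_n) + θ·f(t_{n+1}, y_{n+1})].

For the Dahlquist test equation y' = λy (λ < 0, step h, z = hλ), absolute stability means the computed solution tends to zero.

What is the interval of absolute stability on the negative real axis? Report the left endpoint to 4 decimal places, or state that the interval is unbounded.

Set f=λy, z=hλ:
  y_{n+1} = y_n + z·[6/7·y_n + 1/7·y_{n+1}] ⇒ (1 − 1/7z)y_{n+1} = (1 + 6/7z)y_n
  R(z) = (1 + 6/7z)/(1 − 1/7z).

Boundary: |R(x)|=1, x<0.
x=-1.53: |R|=0.2556
R=−1: 1+6/7x = −1+1/7x ⇒ -5/7x=2 ⇒ x=2/(-5/7)=-2.8000
Confirm numerically:
  x=-2.006: |R|=0.55918 <1
  x=-1.540: |R|=0.26230 <1
  x=-1.404: |R|=0.16944 <1
  x=-3.366: |R|=1.27301 >1
  x=-2.859: |R|=1.02992 >1
Stable set (-2.8000, 0).

z∈(-2.8000,0).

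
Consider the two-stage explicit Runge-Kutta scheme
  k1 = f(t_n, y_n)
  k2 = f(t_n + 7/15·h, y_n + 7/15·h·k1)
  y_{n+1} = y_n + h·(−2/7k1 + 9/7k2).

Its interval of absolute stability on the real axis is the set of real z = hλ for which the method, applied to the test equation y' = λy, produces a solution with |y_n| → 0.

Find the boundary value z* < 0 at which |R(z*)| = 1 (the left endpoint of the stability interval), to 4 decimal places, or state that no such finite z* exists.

left endpoint -1.6667.

Test eqn y'=λy, z=hλ:
  k1=λy_n ⇒ h·k1=z·y_n;  k2=λ(1+7/15z)y_n ⇒ h·k2=z(1+7/15z)y_n
  y_{n+1}/y_n = 1 − 2/7z + 9/7z(1+7/15z) = 1 + z + 3/5z²
  Hence R(z) = 1 + z + 3/5z².

Find x<0 with |R(x)|<1.
x=-0.64: |R|=0.6058
R=1: x+3/5x²=0 ⇒ x=−5/3=-1.6667; min R=1−1/(4·3/5)=0.5833>−1
Confirm numerically:
  x=-1.534: |R|=0.87789 <1
  x=-1.511: |R|=0.85887 <1
  x=-1.095: |R|=0.62441 <1
  x=-2.202: |R|=1.70728 >1
  x=-1.946: |R|=1.32615 >1
  x=-1.769: |R|=1.10862 >1
Interval (-1.6667, 0).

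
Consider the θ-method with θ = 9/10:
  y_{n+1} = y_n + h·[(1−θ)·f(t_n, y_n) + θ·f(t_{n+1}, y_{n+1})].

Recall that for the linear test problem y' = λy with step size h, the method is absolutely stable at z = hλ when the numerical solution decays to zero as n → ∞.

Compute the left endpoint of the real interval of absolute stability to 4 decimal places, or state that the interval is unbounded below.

interval (−∞, 0).

On y'=λy, z=hλ:
  y_{n+1} = y_n + z·[1/10·y_n + 9/10·y_{n+1}] ⇒ (1 − 9/10z)y_{n+1} = (1 + 1/10z)y_n
  ⇒ R(z) = (1 + 1/10z)/(1 − 9/10z).

Solve |R(x)|<1 on ℝ⁻.
x=-0.84: |R|=0.5216
x=-2: |R|=0.2857
x=-10: |R|=0.0000
x=-100: |R|=0.0989
θ=9/10≥1/2 ⇒ |1+1/10x|<|1−9/10x| ∀x<0 ⇒ interval (−∞,0).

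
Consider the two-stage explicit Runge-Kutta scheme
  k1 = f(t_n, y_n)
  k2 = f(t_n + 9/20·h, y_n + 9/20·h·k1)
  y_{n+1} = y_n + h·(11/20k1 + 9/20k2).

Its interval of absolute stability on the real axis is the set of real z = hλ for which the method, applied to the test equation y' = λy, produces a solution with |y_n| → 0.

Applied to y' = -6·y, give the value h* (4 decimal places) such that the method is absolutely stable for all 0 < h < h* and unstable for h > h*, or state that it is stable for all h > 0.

Test eqn y'=λy, z=hλ:
  k1=λy_n ⇒ h·k1=z·y_n;  k2=λ(1+9/20z)y_n ⇒ h·k2=z(1+9/20z)y_n
  y_{n+1}/y_n = 1 + 11/20z + 9/20z(1+9/20z) = 1 + z + 81/400z²
  ⇒ R(z) = 1 + z + 81/400z².

Solve |R(x)|<1 on ℝ⁻.
x=-0.86: |R|=0.2898
R=1: x+81/400x²=0 ⇒ x=−400/81=-4.9383; min R=1−1/(4·81/400)=-0.2346>−1
Confirm numerically:
  x=-4.644: |R|=0.72326 <1
  x=-2.578: |R|=0.23217 <1
  x=-1.984: |R|=0.18691 <1
  x=-5.448: |R|=1.56234 >1
  x=-4.995: |R|=1.05738 >1
  x=-4.989: |R|=1.05125 >1
Stable set (-4.9383, 0).

(-4.9383,0); λ=-6 ⇒ h* = (400/81)/6 = 0.8230.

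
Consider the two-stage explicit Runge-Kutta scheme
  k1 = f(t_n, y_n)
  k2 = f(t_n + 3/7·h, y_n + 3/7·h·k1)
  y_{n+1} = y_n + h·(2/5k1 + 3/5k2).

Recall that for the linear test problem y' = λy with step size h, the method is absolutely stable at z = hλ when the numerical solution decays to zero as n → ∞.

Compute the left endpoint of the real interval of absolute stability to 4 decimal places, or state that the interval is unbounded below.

Test eqn y'=λy, z=hλ:
  k1=λy_n ⇒ h·k1=z·y_n;  k2=λ(1+3/7z)y_n ⇒ h·k2=z(1+3/7z)y_n
  y_{n+1}/y_n = 1 + 2/5z + 3/5z(1+3/7z) = 1 + z + 9/35z²
  R(z) = 1 + z + 9/35z².

Boundary: |R(x)|=1, x<0.
x=-1.77: |R|=0.0356
R=1: x+9/35x²=0 ⇒ x=−35/9=-3.8889; min R=1−1/(4·9/35)=0.0278>−1
Confirm numerically:
  x=-3.785: |R|=0.89889 <1
  x=-3.770: |R|=0.88475 <1
  x=-1.781: |R|=0.03465 <1
  x=-4.428: |R|=1.61385 >1
  x=-4.278: |R|=1.42804 >1
  x=-3.966: |R|=1.07864 >1
Stable set (-3.8889, 0).

z* = -3.8889.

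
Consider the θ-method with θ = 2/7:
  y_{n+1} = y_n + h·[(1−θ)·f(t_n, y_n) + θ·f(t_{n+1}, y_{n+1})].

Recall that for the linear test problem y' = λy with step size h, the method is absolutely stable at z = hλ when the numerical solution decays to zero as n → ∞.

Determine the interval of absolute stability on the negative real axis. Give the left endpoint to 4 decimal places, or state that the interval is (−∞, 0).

(-4.6667, 0).

On y'=λy, z=hλ:
  y_{n+1} = y_n + z·[5/7·y_n + 2/7·y_{n+1}] ⇒ (1 − 2/7z)y_{n+1} = (1 + 5/7z)y_n
  so R(z) = (1 + 5/7z)/(1 − 2/7z).

Boundary: |R(x)|=1, x<0.
x=-1.31: |R|=0.0468
R=−1: 1+5/7x = −1+2/7x ⇒ -3/7x=2 ⇒ x=2/(-3/7)=-4.6667
Confirm numerically:
  x=-4.287: |R|=0.92687 <1
  x=-4.171: |R|=0.90308 <1
  x=-3.544: |R|=0.76093 <1
  x=-2.085: |R|=0.30662 <1
  x=-5.041: |R|=1.06574 >1
  x=-4.909: |R|=1.04323 >1
So |R|<1 on (-4.6667, 0).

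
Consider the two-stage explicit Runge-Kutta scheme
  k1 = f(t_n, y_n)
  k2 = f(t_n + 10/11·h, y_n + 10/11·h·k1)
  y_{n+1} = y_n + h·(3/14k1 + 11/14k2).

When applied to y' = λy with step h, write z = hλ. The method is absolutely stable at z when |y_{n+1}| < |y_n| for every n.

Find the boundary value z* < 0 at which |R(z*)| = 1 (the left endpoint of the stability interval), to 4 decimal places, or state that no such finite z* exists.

Test eqn y'=λy, z=hλ:
  k1=λy_n ⇒ h·k1=z·y_n;  k2=λ(1+10/11z)y_n ⇒ h·k2=z(1+10/11z)y_n
  y_{n+1}/y_n = 1 + 3/14z + 11/14z(1+10/11z) = 1 + z + 5/7z²
  so R(z) = 1 + z + 5/7z².

Boundary: |R(x)|=1, x<0.
x=-0.46: |R|=0.6911
R=1: x+5/7x²=0 ⇒ x=−7/5=-1.4000; min R=1−1/(4·5/7)=0.6500>−1
Confirm numerically:
  x=-1.360: |R|=0.96114 <1
  x=-0.911: |R|=0.68180 <1
  x=-0.871: |R|=0.67089 <1
  x=-1.917: |R|=1.70792 >1
  x=-1.862: |R|=1.61446 >1
  x=-1.745: |R|=1.43002 >1
So |R|<1 on (-1.4000, 0).

z* = -1.4000.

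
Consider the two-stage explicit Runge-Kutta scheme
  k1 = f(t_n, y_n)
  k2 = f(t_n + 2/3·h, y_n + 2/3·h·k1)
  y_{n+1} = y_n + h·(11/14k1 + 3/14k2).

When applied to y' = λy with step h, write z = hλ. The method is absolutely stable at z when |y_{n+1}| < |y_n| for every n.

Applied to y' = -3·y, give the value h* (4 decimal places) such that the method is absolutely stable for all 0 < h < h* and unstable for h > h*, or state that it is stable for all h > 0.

With y'=λy (z=hλ):
  k1=λy_n ⇒ h·k1=z·y_n;  k2=λ(1+2/3z)y_n ⇒ h·k2=z(1+2/3z)y_n
  y_{n+1}/y_n = 1 + 11/14z + 3/14z(1+2/3z) = 1 + z + 1/7z²
  ⇒ R(z) = 1 + z + 1/7z².

Boundary: |R(x)|=1, x<0.
x=-0.41: |R|=0.6140
R=1: x+1/7x²=0 ⇒ x=−7=-7.0000; min R=1−1/(4·1/7)=-0.7500>−1
Confirm numerically:
  x=-6.277: |R|=0.35168 <1
  x=-4.040: |R|=0.70834 <1
  x=-4.030: |R|=0.70987 <1
  x=-3.842: |R|=0.73329 <1
  x=-7.351: |R|=1.36860 >1
  x=-7.316: |R|=1.33027 >1
  x=-7.022: |R|=1.02207 >1
So |R|<1 on (-7.0000, 0).

(-7.0000,0); λ=-3 ⇒ h* = (7)/3 = 2.3333.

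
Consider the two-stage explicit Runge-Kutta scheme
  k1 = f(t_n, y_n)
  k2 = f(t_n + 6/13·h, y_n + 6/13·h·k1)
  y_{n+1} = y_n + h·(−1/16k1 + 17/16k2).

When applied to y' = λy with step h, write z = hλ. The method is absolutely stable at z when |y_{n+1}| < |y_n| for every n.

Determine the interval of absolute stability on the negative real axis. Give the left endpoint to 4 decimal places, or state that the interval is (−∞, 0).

z∈(-2.0392,0).

On y'=λy, z=hλ:
  k1=λy_n ⇒ h·k1=z·y_n;  k2=λ(1+6/13z)y_n ⇒ h·k2=z(1+6/13z)y_n
  y_{n+1}/y_n = 1 − 1/16z + 17/16z(1+6/13z) = 1 + z + 51/104z²
  R(z) = 1 + z + 51/104z².

Need |R(x)|<1, x<0.
x=-0.57: |R|=0.5893
R=1: x+51/104x²=0 ⇒ x=−104/51=-2.0392; min R=1−1/(4·51/104)=0.4902>−1
Confirm numerically:
  x=-1.474: |R|=0.59145 <1
  x=-1.168: |R|=0.50099 <1
  x=-1.145: |R|=0.49791 <1
  x=-2.379: |R|=1.39640 >1
  x=-2.358: |R|=1.36862 >1
  x=-2.324: |R|=1.32456 >1
Interval (-2.0392, 0).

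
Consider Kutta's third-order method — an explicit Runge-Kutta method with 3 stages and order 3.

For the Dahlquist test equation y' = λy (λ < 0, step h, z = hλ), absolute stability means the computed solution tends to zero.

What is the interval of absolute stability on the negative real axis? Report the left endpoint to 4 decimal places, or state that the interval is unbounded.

z∈(-2.5127,0).

Test eqn y'=λy, z=hλ:
  order 3, 3-stage ⇒ R(z)=1+z+z^2/2+z^3/6
  (e.g. R(-0.81)=0.42948, |R|=0.42948)

Boundary: |R(x)|=1, x<0.
x=-0.81: |R|=0.4295
|R(-1.91)|=0.2473 |R(-1.4)|=0.1227 |R(-0.99)|=0.3383
Bisect:
  x_lo=-3.1877 |R|=2.5055  x_hi=-0.2653 |R|=0.7668
  mid=-1.72649 |R|=0.09382 →hi
  mid=-2.45708 |R|=0.91079 →hi
  mid=-2.82238 |R|=1.58656 →lo
  mid=-2.63973 |R|=1.22132 →lo
  mid=-2.54840 |R|=1.05960 →lo
  mid=-2.50274 |R|=0.98363 →hi
  mid=-2.52557 |R|=1.02122 →lo
  mid=-2.51416 |R|=1.00232 →lo
  mid=-2.50845 |R|=0.99295 →hi
  mid=-2.51130 |R|=0.99763 →hi
  ...
  [-2.51291,-2.51273] ⇒ x*=-2.5127
So |R|<1 on (-2.5127, 0).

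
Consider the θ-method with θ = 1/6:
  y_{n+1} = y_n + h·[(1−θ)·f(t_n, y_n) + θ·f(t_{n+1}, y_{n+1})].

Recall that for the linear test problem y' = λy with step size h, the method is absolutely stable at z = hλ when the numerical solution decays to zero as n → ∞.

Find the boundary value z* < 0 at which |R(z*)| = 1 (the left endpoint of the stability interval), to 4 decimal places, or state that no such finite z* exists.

z* = -3.0000.

Test eqn y'=λy, z=hλ:
  y_{n+1} = y_n + z·[5/6·y_n + 1/6·y_{n+1}] ⇒ (1 − 1/6z)y_{n+1} = (1 + 5/6z)y_n
  Hence R(z) = (1 + 5/6z)/(1 − 1/6z).

Find x<0 with |R(x)|<1.
x=-1.56: |R|=0.2381
R=−1: 1+5/6x = −1+1/6x ⇒ -2/3x=2 ⇒ x=2/(-2/3)=-3.0000
Confirm numerically:
  x=-2.527: |R|=0.77812 <1
  x=-2.150: |R|=0.58282 <1
  x=-1.315: |R|=0.07861 <1
  x=-3.449: |R|=1.19007 >1
  x=-3.080: |R|=1.03524 >1
Stable set (-3.0000, 0).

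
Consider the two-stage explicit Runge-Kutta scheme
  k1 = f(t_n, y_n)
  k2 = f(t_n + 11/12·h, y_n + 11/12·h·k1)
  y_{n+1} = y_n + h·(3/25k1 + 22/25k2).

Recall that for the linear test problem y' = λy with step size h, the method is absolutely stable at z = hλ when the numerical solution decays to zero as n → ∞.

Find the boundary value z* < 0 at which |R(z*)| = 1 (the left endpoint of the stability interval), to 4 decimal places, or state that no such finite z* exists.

On y'=λy, z=hλ:
  k1=λy_n ⇒ h·k1=z·y_n;  k2=λ(1+11/12z)y_n ⇒ h·k2=z(1+11/12z)y_n
  y_{n+1}/y_n = 1 + 3/25z + 22/25z(1+11/12z) = 1 + z + 121/150z²
  Hence R(z) = 1 + z + 121/150z².

Find x<0 with |R(x)|<1.
x=-0.42: |R|=0.7223
R=1: x+121/150x²=0 ⇒ x=−150/121=-1.2397; min R=1−1/(4·121/150)=0.6901>−1
Confirm numerically:
  x=-0.989: |R|=0.80002 <1
  x=-0.816: |R|=0.72112 <1
  x=-0.747: |R|=0.70313 <1
  x=-1.602: |R|=1.46823 >1
  x=-1.592: |R|=1.45247 >1
Stable set (-1.2397, 0).

left endpoint -1.2397.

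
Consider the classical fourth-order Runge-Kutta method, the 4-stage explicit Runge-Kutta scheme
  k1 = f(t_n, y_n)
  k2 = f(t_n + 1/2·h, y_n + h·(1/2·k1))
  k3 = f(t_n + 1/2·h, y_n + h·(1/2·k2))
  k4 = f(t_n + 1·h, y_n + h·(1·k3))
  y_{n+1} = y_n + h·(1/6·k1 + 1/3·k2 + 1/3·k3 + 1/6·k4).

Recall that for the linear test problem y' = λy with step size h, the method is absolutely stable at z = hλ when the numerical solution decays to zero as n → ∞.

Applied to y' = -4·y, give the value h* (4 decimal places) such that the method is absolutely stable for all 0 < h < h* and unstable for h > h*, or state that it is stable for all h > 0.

(-2.7853,0); λ=-4 ⇒ h* = 0.6963.

On y'=λy, z=hλ:
  order 4, 4-stage ⇒ R(z)=1+z+z^2/2+z^3/6+z^4/24
  (e.g. R(-0.67)=0.51272, |R|=0.51272)

Solve |R(x)|<1 on ℝ⁻.
x=-0.67: |R|=0.5127
|R(-1.65)|=0.2714 |R(-1.17)|=0.3256 |R(-0.99)|=0.3784
Bisect:
  x_lo=-3.5542 |R|=2.9280  x_hi=-0.1263 |R|=0.8814
  mid=-1.84023 |R|=0.29219 →hi
  mid=-2.69721 |R|=0.87512 →hi
  mid=-3.12571 |R|=1.64683 →lo
  mid=-2.91146 |R|=1.20749 →lo
  mid=-2.80434 |R|=1.02909 →lo
  mid=-2.75078 |R|=0.94919 →hi
  mid=-2.77756 |R|=0.98840 →hi
  mid=-2.79095 |R|=1.00856 →lo
  ...
  [-2.78530,-2.78509] ⇒ x*=-2.7853
So |R|<1 on (-2.7853, 0).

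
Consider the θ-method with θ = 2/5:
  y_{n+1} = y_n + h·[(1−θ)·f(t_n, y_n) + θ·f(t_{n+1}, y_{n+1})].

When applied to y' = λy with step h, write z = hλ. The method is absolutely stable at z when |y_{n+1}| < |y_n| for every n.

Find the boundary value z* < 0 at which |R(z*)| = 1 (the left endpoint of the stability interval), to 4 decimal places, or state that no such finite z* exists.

z* = -10.0000.

With y'=λy (z=hλ):
  y_{n+1} = y_n + z·[3/5·y_n + 2/5·y_{n+1}] ⇒ (1 − 2/5z)y_{n+1} = (1 + 3/5z)y_n
  so R(z) = (1 + 3/5z)/(1 − 2/5z).

Need |R(x)|<1, x<0.
x=-1.41: |R|=0.0985
R=−1: 1+3/5x = −1+2/5x ⇒ -1/5x=2 ⇒ x=2/(-1/5)=-10.0000
Confirm numerically:
  x=-6.109: |R|=0.77402 <1
  x=-6.085: |R|=0.77199 <1
  x=-5.826: |R|=0.74934 <1
  x=-10.553: |R|=1.02118 >1
  x=-10.538: |R|=1.02063 >1
  x=-10.050: |R|=1.00199 >1
Interval (-10.0000, 0).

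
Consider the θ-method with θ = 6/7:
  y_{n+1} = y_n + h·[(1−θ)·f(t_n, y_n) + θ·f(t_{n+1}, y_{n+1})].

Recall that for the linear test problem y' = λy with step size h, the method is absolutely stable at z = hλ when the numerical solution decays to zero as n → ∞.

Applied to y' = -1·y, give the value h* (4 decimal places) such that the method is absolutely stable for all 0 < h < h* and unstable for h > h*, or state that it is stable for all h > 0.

Set f=λy, z=hλ:
  y_{n+1} = y_n + z·[1/7·y_n + 6/7·y_{n+1}] ⇒ (1 − 6/7z)y_{n+1} = (1 + 1/7z)y_n
  Hence R(z) = (1 + 1/7z)/(1 − 6/7z).

Boundary: |R(x)|=1, x<0.
x=-0.72: |R|=0.5548
x=-2: |R|=0.2632
x=-10: |R|=0.0448
x=-100: |R|=0.1532
θ=6/7≥1/2 ⇒ |1+1/7x|<|1−6/7x| ∀x<0 ⇒ stable on all of ℝ⁻.

(−∞, 0) — no finite endpoint. Any h>0 works for λ=-1.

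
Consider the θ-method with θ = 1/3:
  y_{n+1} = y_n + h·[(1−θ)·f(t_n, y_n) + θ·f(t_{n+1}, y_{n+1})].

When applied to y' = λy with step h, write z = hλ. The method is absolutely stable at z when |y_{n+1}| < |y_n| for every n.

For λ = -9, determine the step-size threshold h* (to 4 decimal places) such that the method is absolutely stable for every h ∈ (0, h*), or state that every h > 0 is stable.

On y'=λy, z=hλ:
  y_{n+1} = y_n + z·[2/3·y_n + 1/3·y_{n+1}] ⇒ (1 − 1/3z)y_{n+1} = (1 + 2/3z)y_n
  R(z) = (1 + 2/3z)/(1 − 1/3z).

Boundary: |R(x)|=1, x<0.
x=-0.45: |R|=0.6087
R=−1: 1+2/3x = −1+1/3x ⇒ -1/3x=2 ⇒ x=2/(-1/3)=-6.0000
Confirm numerically:
  x=-4.559: |R|=0.80937 <1
  x=-4.199: |R|=0.74983 <1
  x=-3.996: |R|=0.71355 <1
  x=-3.699: |R|=0.65652 <1
  x=-6.349: |R|=1.03733 >1
  x=-6.086: |R|=1.00947 >1
  x=-6.068: |R|=1.00750 >1
So |R|<1 on (-6.0000, 0).

(-6.0000,0); λ=-9 ⇒ h* = (6)/9 = 0.6667.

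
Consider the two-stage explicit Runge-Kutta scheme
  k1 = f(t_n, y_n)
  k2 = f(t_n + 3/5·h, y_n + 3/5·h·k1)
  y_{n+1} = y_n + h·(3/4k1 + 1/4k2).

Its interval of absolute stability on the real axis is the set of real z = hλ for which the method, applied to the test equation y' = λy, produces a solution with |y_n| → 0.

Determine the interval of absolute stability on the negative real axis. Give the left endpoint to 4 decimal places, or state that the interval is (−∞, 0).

Set f=λy, z=hλ:
  k1=λy_n ⇒ h·k1=z·y_n;  k2=λ(1+3/5z)y_n ⇒ h·k2=z(1+3/5z)y_n
  y_{n+1}/y_n = 1 + 3/4z + 1/4z(1+3/5z) = 1 + z + 3/20z²
  Hence R(z) = 1 + z + 3/20z².

Solve |R(x)|<1 on ℝ⁻.
x=-1.06: |R|=0.1085
R=1: x+3/20x²=0 ⇒ x=−20/3=-6.6667; min R=1−1/(4·3/20)=-0.6667>−1
Confirm numerically:
  x=-5.814: |R|=0.25639 <1
  x=-4.928: |R|=0.28522 <1
  x=-3.591: |R|=0.65671 <1
  x=-3.429: |R|=0.66529 <1
  x=-6.929: |R|=1.27266 >1
  x=-6.927: |R|=1.27050 >1
Interval (-6.6667, 0).

(-6.6667, 0).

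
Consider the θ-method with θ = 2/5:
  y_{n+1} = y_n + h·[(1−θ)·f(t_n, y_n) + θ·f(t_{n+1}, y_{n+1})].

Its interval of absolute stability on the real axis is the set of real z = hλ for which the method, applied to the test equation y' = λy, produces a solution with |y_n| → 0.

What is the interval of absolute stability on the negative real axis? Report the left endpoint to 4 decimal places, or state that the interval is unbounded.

With y'=λy (z=hλ):
  y_{n+1} = y_n + z·[3/5·y_n + 2/5·y_{n+1}] ⇒ (1 − 2/5z)y_{n+1} = (1 + 3/5z)y_n
  ⇒ R(z) = (1 + 3/5z)/(1 − 2/5z).

Solve |R(x)|<1 on ℝ⁻.
x=-1.37: |R|=0.1150
R=−1: 1+3/5x = −1+2/5x ⇒ -1/5x=2 ⇒ x=2/(-1/5)=-10.0000
Confirm numerically:
  x=-8.315: |R|=0.92210 <1
  x=-8.127: |R|=0.91188 <1
  x=-6.447: |R|=0.80144 <1
  x=-6.106: |R|=0.77376 <1
  x=-10.502: |R|=1.01930 >1
  x=-10.203: |R|=1.00799 >1
  x=-10.082: |R|=1.00326 >1
Stable set (-10.0000, 0).

z∈(-10.0000,0).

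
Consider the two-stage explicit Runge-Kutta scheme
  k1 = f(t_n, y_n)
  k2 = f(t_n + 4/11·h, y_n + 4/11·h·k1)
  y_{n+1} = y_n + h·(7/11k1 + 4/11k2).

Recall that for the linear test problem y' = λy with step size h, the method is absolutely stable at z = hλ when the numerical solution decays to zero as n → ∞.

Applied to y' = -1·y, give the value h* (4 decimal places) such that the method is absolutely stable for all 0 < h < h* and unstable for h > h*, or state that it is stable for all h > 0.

(-7.5625,0); λ=-1 ⇒ h* = (121/16)/1 = 7.5625.

Set f=λy, z=hλ:
  k1=λy_n ⇒ h·k1=z·y_n;  k2=λ(1+4/11z)y_n ⇒ h·k2=z(1+4/11z)y_n
  y_{n+1}/y_n = 1 + 7/11z + 4/11z(1+4/11z) = 1 + z + 16/121z²
  so R(z) = 1 + z + 16/121z².

Boundary: |R(x)|=1, x<0.
x=-1.64: |R|=0.2844
R=1: x+16/121x²=0 ⇒ x=−121/16=-7.5625; min R=1−1/(4·16/121)=-0.8906>−1
Confirm numerically:
  x=-7.483: |R|=0.92134 <1
  x=-6.273: |R|=0.06962 <1
  x=-4.192: |R|=0.86832 <1
  x=-3.609: |R|=0.88670 <1
  x=-8.120: |R|=1.59860 >1
  x=-8.051: |R|=1.52005 >1
  x=-7.947: |R|=1.40405 >1
Interval (-7.5625, 0).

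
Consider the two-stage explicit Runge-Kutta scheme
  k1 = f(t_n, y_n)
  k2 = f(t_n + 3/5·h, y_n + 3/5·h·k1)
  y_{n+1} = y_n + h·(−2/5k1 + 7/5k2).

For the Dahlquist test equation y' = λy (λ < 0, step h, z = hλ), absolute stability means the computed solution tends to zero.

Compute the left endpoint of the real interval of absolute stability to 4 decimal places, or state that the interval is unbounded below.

Set f=λy, z=hλ:
  k1=λy_n ⇒ h·k1=z·y_n;  k2=λ(1+3/5z)y_n ⇒ h·k2=z(1+3/5z)y_n
  y_{n+1}/y_n = 1 − 2/5z + 7/5z(1+3/5z) = 1 + z + 21/25z²
  R(z) = 1 + z + 21/25z².

Need |R(x)|<1, x<0.
x=-1.42: |R|=1.2738
R=1: x+21/25x²=0 ⇒ x=−25/21=-1.1905; min R=1−1/(4·21/25)=0.7024>−1
Confirm numerically:
  x=-0.888: |R|=0.77438 <1
  x=-0.791: |R|=0.73457 <1
  x=-0.491: |R|=0.71151 <1
  x=-0.487: |R|=0.71222 <1
  x=-1.744: |R|=1.81089 >1
  x=-1.640: |R|=1.61926 >1
  x=-1.284: |R|=1.10087 >1
Stable set (-1.1905, 0).

z* = -1.1905.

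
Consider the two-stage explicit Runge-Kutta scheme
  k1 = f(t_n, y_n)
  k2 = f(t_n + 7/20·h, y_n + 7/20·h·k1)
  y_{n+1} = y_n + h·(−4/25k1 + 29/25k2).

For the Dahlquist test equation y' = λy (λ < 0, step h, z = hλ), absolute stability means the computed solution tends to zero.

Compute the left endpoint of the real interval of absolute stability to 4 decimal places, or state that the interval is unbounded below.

left endpoint -2.4631.

With y'=λy (z=hλ):
  k1=λy_n ⇒ h·k1=z·y_n;  k2=λ(1+7/20z)y_n ⇒ h·k2=z(1+7/20z)y_n
  y_{n+1}/y_n = 1 − 4/25z + 29/25z(1+7/20z) = 1 + z + 203/500z²
  so R(z) = 1 + z + 203/500z².

Find x<0 with |R(x)|<1.
x=-1.13: |R|=0.3884
R=1: x+203/500x²=0 ⇒ x=−500/203=-2.4631; min R=1−1/(4·203/500)=0.3842>−1
Confirm numerically:
  x=-2.356: |R|=0.89760 <1
  x=-1.737: |R|=0.48797 <1
  x=-1.135: |R|=0.38802 <1
  x=-3.040: |R|=1.71209 >1
  x=-3.016: |R|=1.67708 >1
  x=-2.824: |R|=1.41384 >1
So |R|<1 on (-2.4631, 0).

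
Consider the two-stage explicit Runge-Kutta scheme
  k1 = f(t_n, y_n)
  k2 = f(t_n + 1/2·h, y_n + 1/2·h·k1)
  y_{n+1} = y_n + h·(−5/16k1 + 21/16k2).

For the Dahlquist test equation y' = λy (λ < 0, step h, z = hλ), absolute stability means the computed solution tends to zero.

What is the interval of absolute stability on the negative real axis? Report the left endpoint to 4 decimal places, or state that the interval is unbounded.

(-1.5238, 0).

Test eqn y'=λy, z=hλ:
  k1=λy_n ⇒ h·k1=z·y_n;  k2=λ(1+1/2z)y_n ⇒ h·k2=z(1+1/2z)y_n
  y_{n+1}/y_n = 1 − 5/16z + 21/16z(1+1/2z) = 1 + z + 21/32z²
  so R(z) = 1 + z + 21/32z².

Find x<0 with |R(x)|<1.
x=-0.97: |R|=0.6475
R=1: x+21/32x²=0 ⇒ x=−32/21=-1.5238; min R=1−1/(4·21/32)=0.6190>−1
Confirm numerically:
  x=-0.885: |R|=0.62899 <1
  x=-0.748: |R|=0.61917 <1
  x=-0.632: |R|=0.63012 <1
  x=-2.121: |R|=1.83123 >1
  x=-1.940: |R|=1.52986 >1
Interval (-1.5238, 0).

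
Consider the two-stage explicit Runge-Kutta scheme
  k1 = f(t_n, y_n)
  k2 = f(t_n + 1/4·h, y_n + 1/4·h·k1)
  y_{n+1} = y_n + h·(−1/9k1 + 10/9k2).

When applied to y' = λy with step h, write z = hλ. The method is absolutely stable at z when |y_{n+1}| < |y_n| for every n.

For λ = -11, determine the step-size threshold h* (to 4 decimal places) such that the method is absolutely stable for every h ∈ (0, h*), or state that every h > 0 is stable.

(-3.6000,0); λ=-11 ⇒ h* = (18/5)/11 = 0.3273.

Set f=λy, z=hλ:
  k1=λy_n ⇒ h·k1=z·y_n;  k2=λ(1+1/4z)y_n ⇒ h·k2=z(1+1/4z)y_n
  y_{n+1}/y_n = 1 − 1/9z + 10/9z(1+1/4z) = 1 + z + 5/18z²
  Hence R(z) = 1 + z + 5/18z².

Find x<0 with |R(x)|<1.
x=-1.43: |R|=0.1380
R=1: x+5/18x²=0 ⇒ x=−18/5=-3.6000; min R=1−1/(4·5/18)=0.1000>−1
Confirm numerically:
  x=-3.515: |R|=0.91701 <1
  x=-3.393: |R|=0.80490 <1
  x=-2.423: |R|=0.20781 <1
  x=-2.101: |R|=0.12517 <1
  x=-4.127: |R|=1.60415 >1
  x=-3.717: |R|=1.12080 >1
  x=-3.657: |R|=1.05790 >1
Stable set (-3.6000, 0).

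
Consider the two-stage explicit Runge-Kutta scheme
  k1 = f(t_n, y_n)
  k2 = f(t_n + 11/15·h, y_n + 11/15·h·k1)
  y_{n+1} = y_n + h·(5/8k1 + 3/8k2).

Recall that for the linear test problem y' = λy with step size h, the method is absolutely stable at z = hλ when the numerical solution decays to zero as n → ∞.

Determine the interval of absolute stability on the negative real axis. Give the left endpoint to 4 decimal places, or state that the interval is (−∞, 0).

z∈(-3.6364,0).

On y'=λy, z=hλ:
  k1=λy_n ⇒ h·k1=z·y_n;  k2=λ(1+11/15z)y_n ⇒ h·k2=z(1+11/15z)y_n
  y_{n+1}/y_n = 1 + 5/8z + 3/8z(1+11/15z) = 1 + z + 11/40z²
  ⇒ R(z) = 1 + z + 11/40z².

Find x<0 with |R(x)|<1.
x=-0.45: |R|=0.6057
R=1: x+11/40x²=0 ⇒ x=−40/11=-3.6364; min R=1−1/(4·11/40)=0.0909>−1
Confirm numerically:
  x=-2.820: |R|=0.36691 <1
  x=-2.544: |R|=0.23578 <1
  x=-1.901: |R|=0.09280 <1
  x=-1.470: |R|=0.12425 <1
  x=-4.091: |R|=1.51148 >1
  x=-3.913: |R|=1.29768 >1
So |R|<1 on (-3.6364, 0).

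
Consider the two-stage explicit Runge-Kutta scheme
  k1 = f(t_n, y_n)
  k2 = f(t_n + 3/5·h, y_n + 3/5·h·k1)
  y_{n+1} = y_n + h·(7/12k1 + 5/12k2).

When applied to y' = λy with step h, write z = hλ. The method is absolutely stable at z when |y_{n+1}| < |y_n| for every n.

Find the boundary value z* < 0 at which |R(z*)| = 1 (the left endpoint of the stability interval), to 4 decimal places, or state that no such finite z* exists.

On y'=λy, z=hλ:
  k1=λy_n ⇒ h·k1=z·y_n;  k2=λ(1+3/5z)y_n ⇒ h·k2=z(1+3/5z)y_n
  y_{n+1}/y_n = 1 + 7/12z + 5/12z(1+3/5z) = 1 + z + 1/4z²
  Hence R(z) = 1 + z + 1/4z².

Need |R(x)|<1, x<0.
x=-1.67: |R|=0.0272
R=1: x+1/4x²=0 ⇒ x=−4=-4.0000; min R=1−1/(4·1/4)=0.0000>−1
Confirm numerically:
  x=-3.904: |R|=0.90630 <1
  x=-3.842: |R|=0.84824 <1
  x=-3.788: |R|=0.79924 <1
  x=-2.433: |R|=0.04687 <1
  x=-4.483: |R|=1.54132 >1
  x=-4.467: |R|=1.52152 >1
  x=-4.174: |R|=1.18157 >1
Stable set (-4.0000, 0).

z* = -4.0000.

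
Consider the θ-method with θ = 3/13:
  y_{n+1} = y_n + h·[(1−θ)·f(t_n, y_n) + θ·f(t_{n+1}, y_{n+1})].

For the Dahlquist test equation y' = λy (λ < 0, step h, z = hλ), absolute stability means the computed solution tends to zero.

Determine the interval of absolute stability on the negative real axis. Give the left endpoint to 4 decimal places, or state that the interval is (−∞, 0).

z∈(-3.7143,0).

With y'=λy (z=hλ):
  y_{n+1} = y_n + z·[10/13·y_n + 3/13·y_{n+1}] ⇒ (1 − 3/13z)y_{n+1} = (1 + 10/13z)y_n
  so R(z) = (1 + 10/13z)/(1 − 3/13z).

Solve |R(x)|<1 on ℝ⁻.
x=-1.35: |R|=0.0293
R=−1: 1+10/13x = −1+3/13x ⇒ -7/13x=2 ⇒ x=2/(-7/13)=-3.7143
Confirm numerically:
  x=-3.374: |R|=0.89698 <1
  x=-2.384: |R|=0.53791 <1
  x=-2.060: |R|=0.39625 <1
  x=-4.310: |R|=1.16082 >1
  x=-4.133: |R|=1.11540 >1
  x=-3.947: |R|=1.06558 >1
So |R|<1 on (-3.7143, 0).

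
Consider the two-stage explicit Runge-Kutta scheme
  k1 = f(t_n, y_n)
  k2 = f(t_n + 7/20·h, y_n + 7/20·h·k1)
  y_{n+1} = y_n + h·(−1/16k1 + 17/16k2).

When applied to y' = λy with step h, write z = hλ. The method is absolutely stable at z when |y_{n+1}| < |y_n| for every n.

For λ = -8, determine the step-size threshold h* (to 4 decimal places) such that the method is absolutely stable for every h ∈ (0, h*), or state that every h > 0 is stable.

Test eqn y'=λy, z=hλ:
  k1=λy_n ⇒ h·k1=z·y_n;  k2=λ(1+7/20z)y_n ⇒ h·k2=z(1+7/20z)y_n
  y_{n+1}/y_n = 1 − 1/16z + 17/16z(1+7/20z) = 1 + z + 119/320z²
  Hence R(z) = 1 + z + 119/320z².

Solve |R(x)|<1 on ℝ⁻.
x=-0.51: |R|=0.5867
R=1: x+119/320x²=0 ⇒ x=−320/119=-2.6891; min R=1−1/(4·119/320)=0.3277>−1
Confirm numerically:
  x=-2.541: |R|=0.86008 <1
  x=-2.441: |R|=0.77481 <1
  x=-2.107: |R|=0.54392 <1
  x=-3.005: |R|=1.35304 >1
  x=-2.984: |R|=1.32727 >1
  x=-2.846: |R|=1.16608 >1
So |R|<1 on (-2.6891, 0).

(-2.6891,0); λ=-8 ⇒ h* = (320/119)/8 = 0.3361.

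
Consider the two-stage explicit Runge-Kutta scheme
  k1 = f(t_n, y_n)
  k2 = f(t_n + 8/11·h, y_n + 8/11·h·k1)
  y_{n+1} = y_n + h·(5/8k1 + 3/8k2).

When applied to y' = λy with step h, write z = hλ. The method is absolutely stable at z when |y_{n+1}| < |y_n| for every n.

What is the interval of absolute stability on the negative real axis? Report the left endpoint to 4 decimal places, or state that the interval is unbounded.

Set f=λy, z=hλ:
  k1=λy_n ⇒ h·k1=z·y_n;  k2=λ(1+8/11z)y_n ⇒ h·k2=z(1+8/11z)y_n
  y_{n+1}/y_n = 1 + 5/8z + 3/8z(1+8/11z) = 1 + z + 3/11z²
  ⇒ R(z) = 1 + z + 3/11z².

Need |R(x)|<1, x<0.
x=-0.36: |R|=0.6753
R=1: x+3/11x²=0 ⇒ x=−11/3=-3.6667; min R=1−1/(4·3/11)=0.0833>−1
Confirm numerically:
  x=-3.284: |R|=0.65727 <1
  x=-2.864: |R|=0.37304 <1
  x=-1.577: |R|=0.10125 <1
  x=-4.258: |R|=1.68670 >1
  x=-4.204: |R|=1.61608 >1
  x=-3.712: |R|=1.04589 >1
Stable set (-3.6667, 0).

(-3.6667, 0).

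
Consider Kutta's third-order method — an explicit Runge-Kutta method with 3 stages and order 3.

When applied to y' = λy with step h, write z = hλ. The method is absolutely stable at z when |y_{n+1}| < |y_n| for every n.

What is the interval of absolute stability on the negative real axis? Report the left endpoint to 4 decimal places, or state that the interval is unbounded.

(-2.5127, 0).

Set f=λy, z=hλ:
  order 3, 3-stage ⇒ R(z)=1+z+z^2/2+z^3/6
  (e.g. R(-1.28)=0.18967, |R|=0.18967)

Boundary: |R(x)|=1, x<0.
x=-1.28: |R|=0.1897
|R(-2.88)|=1.7141 |R(-2.1)|=0.4385 |R(-0.61)|=0.5382
Bisect:
  x_lo=-3.2220 |R|=2.6060  x_hi=-0.0976 |R|=0.9070
  mid=-1.65979 |R|=0.04444 →hi
  mid=-2.44088 |R|=0.88568 →hi
  mid=-2.83142 |R|=1.60616 →lo
  mid=-2.63615 |R|=1.21472 →lo
  mid=-2.53851 |R|=1.04287 →lo
  mid=-2.48969 |R|=0.96250 →hi
  mid=-2.51410 |R|=1.00223 →lo
  mid=-2.50190 |R|=0.98225 →hi
  mid=-2.50800 |R|=0.99221 →hi
  ...
  [-2.51277,-2.51258] ⇒ x*=-2.5127
So |R|<1 on (-2.5127, 0).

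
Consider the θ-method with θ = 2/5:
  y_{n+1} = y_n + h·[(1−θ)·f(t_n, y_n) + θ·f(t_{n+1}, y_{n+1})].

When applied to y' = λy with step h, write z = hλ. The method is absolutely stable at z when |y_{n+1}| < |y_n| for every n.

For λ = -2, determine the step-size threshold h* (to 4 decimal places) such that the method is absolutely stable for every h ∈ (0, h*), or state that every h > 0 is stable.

(-10.0000,0); λ=-2 ⇒ h* = (10)/2 = 5.0000.

On y'=λy, z=hλ:
  y_{n+1} = y_n + z·[3/5·y_n + 2/5·y_{n+1}] ⇒ (1 − 2/5z)y_{n+1} = (1 + 3/5z)y_n
  ⇒ R(z) = (1 + 3/5z)/(1 − 2/5z).

Need |R(x)|<1, x<0.
x=-1.61: |R|=0.0207
R=−1: 1+3/5x = −1+2/5x ⇒ -1/5x=2 ⇒ x=2/(-1/5)=-10.0000
Confirm numerically:
  x=-9.603: |R|=0.98360 <1
  x=-8.220: |R|=0.91698 <1
  x=-5.338: |R|=0.70260 <1
  x=-4.519: |R|=0.60956 <1
  x=-10.331: |R|=1.01290 >1
  x=-10.197: |R|=1.00776 >1
So |R|<1 on (-10.0000, 0).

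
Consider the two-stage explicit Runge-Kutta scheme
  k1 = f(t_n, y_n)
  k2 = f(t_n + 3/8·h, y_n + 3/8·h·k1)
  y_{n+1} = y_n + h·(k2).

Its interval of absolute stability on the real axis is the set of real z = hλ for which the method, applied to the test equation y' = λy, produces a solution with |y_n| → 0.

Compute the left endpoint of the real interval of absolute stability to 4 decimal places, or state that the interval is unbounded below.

Set f=λy, z=hλ:
  k1=λy_n ⇒ h·k1=z·y_n;  k2=λ(1+3/8z)y_n ⇒ h·k2=z(1+3/8z)y_n
  y_{n+1}/y_n = 1 + z(1+3/8z) = 1 + z + 3/8z²
  R(z) = 1 + z + 3/8z².

Solve |R(x)|<1 on ℝ⁻.
x=-1.8: |R|=0.4150
R=1: x+3/8x²=0 ⇒ x=−8/3=-2.6667; min R=1−1/(4·3/8)=0.3333>−1
Confirm numerically:
  x=-2.077: |R|=0.54072 <1
  x=-1.222: |R|=0.33798 <1
  x=-1.148: |R|=0.34621 <1
  x=-1.129: |R|=0.34899 <1
  x=-3.106: |R|=1.51171 >1
  x=-2.981: |R|=1.35139 >1
  x=-2.713: |R|=1.04714 >1
So |R|<1 on (-2.6667, 0).

z* = -2.6667.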